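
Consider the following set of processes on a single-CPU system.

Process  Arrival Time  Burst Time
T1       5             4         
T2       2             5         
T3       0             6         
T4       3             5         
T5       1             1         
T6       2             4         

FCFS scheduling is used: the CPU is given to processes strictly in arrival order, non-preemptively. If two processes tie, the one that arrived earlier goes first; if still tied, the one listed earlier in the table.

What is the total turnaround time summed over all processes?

74

Timeline: | T3 0-6 | T5 6-7 | T2 7-12 | T6 12-16 | T4 16-21 | T1 21-25 |
Completion: T1=25  T2=12  T3=6  T4=21  T5=7  T6=16
Turnaround (C−A): T1=20  T2=10  T3=6  T4=18  T5=6  T6=14
Turnaround = completion − arrival: T1=20, T2=10, T3=6, T4=18, T5=6, T6=14
Total turnaround = 20 + 10 + 6 + 18 + 6 + 14 = 74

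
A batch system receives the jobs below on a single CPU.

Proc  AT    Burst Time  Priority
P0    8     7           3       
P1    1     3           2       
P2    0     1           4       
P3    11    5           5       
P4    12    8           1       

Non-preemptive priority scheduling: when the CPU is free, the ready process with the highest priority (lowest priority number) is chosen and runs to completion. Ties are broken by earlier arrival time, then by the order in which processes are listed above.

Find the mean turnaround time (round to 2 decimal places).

7.80

Gantt: | P2 0-1 | P1 1-4 | idle 4-8 | P0 8-15 | P4 15-23 | P3 23-28 |
Completion: P0=15  P1=4  P2=1  P3=28  P4=23
Turnaround (C−A): P0=7  P1=3  P2=1  P3=17  P4=11
Turnaround times: P0=7, P1=3, P2=1, P3=17, P4=11
Average turnaround = (7+3+1+17+11) / 5 = 39/5 = 7.80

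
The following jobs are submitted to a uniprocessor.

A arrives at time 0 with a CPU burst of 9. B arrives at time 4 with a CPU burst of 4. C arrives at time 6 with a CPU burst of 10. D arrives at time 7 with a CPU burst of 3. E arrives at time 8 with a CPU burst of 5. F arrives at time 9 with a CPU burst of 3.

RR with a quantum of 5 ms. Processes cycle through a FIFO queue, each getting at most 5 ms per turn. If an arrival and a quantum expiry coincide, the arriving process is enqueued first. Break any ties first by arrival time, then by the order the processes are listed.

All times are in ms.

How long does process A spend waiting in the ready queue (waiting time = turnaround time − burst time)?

Timeline: | A 0-5 | B 5-9 | A 9-13 | C 13-18 | D 18-21 | E 21-26 | F 26-29 | C 29-34 |
Completion: A=13  B=9  C=34  D=21  E=26  F=29
Turnaround (C−A): A=13  B=5  C=28  D=14  E=18  F=20
Waiting(A) = turnaround − burst = 13 − 9 = 4

4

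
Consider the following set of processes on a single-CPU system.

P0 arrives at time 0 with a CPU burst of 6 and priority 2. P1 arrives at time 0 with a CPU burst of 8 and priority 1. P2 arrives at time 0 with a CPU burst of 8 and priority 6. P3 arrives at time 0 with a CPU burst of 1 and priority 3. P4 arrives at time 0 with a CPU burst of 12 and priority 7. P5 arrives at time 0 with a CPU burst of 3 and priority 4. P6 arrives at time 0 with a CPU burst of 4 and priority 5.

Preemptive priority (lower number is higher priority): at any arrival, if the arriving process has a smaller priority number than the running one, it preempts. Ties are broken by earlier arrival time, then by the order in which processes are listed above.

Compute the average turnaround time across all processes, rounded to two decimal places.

Schedule: | P1 0-8 | P0 8-14 | P3 14-15 | P5 15-18 | P6 18-22 | P2 22-30 | P4 30-42 |
Completion: P0=14  P1=8  P2=30  P3=15  P4=42  P5=18  P6=22
Turnaround (C−A): P0=14  P1=8  P2=30  P3=15  P4=42  P5=18  P6=22
Turnaround times: P0=14, P1=8, P2=30, P3=15, P4=42, P5=18, P6=22
Average turnaround = (14+8+30+15+42+18+22) / 7 = 149/7 = 21.29

21.29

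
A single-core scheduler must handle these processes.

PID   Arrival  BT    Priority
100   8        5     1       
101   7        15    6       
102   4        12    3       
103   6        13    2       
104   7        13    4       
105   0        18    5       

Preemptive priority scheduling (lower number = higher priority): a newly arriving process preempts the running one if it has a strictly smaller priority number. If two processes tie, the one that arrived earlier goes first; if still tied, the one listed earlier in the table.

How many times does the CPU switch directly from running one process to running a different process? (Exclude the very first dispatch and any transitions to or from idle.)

8

Timeline: | 105 0-4 | 102 4-6 | 103 6-8 | 100 8-13 | 103 13-24 | 102 24-34 | 104 34-47 | 105 47-61 | 101 61-76 |
Completion: 100=13  101=76  102=34  103=24  104=47  105=61
Turnaround (C−A): 100=5  101=69  102=30  103=18  104=40  105=61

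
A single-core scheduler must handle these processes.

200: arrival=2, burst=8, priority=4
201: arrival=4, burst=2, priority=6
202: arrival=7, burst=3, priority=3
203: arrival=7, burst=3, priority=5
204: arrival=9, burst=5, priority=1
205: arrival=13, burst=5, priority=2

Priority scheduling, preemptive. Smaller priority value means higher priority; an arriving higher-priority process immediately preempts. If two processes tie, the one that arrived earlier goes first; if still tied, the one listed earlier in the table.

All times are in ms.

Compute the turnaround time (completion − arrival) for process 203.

19

Gantt: | idle 0-2 | 200 2-7 | 202 7-9 | 204 9-14 | 205 14-19 | 202 19-20 | 200 20-23 | 203 23-26 | 201 26-28 |
Completion: 200=23  201=28  202=20  203=26  204=14  205=19
Turnaround (C−A): 200=21  201=24  202=13  203=19  204=5  205=6
Turnaround(203) = completion − arrival = 26 − 7 = 19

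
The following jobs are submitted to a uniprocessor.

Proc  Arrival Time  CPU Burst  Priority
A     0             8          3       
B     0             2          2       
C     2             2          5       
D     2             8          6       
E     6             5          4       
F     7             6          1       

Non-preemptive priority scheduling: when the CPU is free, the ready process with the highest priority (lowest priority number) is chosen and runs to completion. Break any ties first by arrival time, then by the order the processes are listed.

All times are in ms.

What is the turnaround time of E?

Schedule: | B 0-2 | A 2-10 | F 10-16 | E 16-21 | C 21-23 | D 23-31 |
Completion: A=10  B=2  C=23  D=31  E=21  F=16
Turnaround (C−A): A=10  B=2  C=21  D=29  E=15  F=9
Turnaround(E) = completion − arrival = 21 − 6 = 15

15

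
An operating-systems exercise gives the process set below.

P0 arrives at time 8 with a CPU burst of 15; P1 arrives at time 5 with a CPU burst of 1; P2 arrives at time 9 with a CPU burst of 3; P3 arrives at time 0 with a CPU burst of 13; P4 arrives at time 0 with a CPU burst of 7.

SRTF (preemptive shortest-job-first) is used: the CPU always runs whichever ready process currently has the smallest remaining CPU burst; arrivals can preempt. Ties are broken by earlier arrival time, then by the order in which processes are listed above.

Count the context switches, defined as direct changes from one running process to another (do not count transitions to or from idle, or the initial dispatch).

6

Gantt: | P4 0-5 | P1 5-6 | P4 6-8 | P3 8-9 | P2 9-12 | P3 12-24 | P0 24-39 |
Completion: P0=39  P1=6  P2=12  P3=24  P4=8
Turnaround (C−A): P0=31  P1=1  P2=3  P3=24  P4=8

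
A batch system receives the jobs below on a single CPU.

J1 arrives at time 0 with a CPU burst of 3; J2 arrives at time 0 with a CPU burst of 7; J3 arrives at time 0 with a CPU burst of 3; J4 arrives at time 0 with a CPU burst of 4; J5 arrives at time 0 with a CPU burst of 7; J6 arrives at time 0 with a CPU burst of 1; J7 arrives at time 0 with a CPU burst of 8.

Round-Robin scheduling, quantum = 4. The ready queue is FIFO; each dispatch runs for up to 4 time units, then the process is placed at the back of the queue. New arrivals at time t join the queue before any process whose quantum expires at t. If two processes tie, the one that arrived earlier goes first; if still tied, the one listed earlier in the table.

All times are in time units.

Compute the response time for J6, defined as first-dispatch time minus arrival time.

Gantt: | J1 0-3 | J2 3-7 | J3 7-10 | J4 10-14 | J5 14-18 | J6 18-19 | J7 19-23 | J2 23-26 | J5 26-29 | J7 29-33 |
Completion: J1=3  J2=26  J3=10  J4=14  J5=29  J6=19  J7=33
Response(J6) = first start − arrival = 18 − 0 = 18

18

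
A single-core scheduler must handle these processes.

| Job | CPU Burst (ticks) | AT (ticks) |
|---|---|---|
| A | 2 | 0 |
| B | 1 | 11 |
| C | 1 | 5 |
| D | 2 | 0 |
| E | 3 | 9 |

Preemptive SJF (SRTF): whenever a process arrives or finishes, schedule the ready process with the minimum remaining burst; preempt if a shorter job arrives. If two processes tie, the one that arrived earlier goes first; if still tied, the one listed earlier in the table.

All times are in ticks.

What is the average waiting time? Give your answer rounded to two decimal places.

0.60

Gantt: | A 0-2 | D 2-4 | idle 4-5 | C 5-6 | idle 6-9 | E 9-12 | B 12-13 |
Completion: A=2  B=13  C=6  D=4  E=12
Waiting times: A=0, B=1, C=0, D=2, E=0
Average waiting = (0+1+0+2+0) / 5 = 3/5 = 0.60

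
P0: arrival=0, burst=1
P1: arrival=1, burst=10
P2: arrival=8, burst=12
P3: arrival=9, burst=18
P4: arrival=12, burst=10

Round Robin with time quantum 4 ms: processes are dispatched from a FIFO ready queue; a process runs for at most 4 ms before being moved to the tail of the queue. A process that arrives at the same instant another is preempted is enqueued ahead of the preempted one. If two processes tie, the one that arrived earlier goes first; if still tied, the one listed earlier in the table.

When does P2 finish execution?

39

Timeline: | P0 0-1 | P1 1-9 | P2 9-13 | P3 13-17 | P1 17-19 | P4 19-23 | P2 23-27 | P3 27-31 | P4 31-35 | P2 35-39 | P3 39-43 | P4 43-45 | P3 45-51 |
Completion: P0=1  P1=19  P2=39  P3=51  P4=45
Turnaround (C−A): P0=1  P1=18  P2=31  P3=42  P4=33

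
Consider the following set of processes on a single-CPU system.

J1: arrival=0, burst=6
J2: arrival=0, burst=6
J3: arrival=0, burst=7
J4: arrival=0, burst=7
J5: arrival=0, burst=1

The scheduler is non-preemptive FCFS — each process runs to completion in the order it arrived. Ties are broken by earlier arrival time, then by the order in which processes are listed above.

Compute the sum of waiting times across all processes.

63

Timeline: | J1 0-6 | J2 6-12 | J3 12-19 | J4 19-26 | J5 26-27 |
Completion: J1=6  J2=12  J3=19  J4=26  J5=27
Turnaround (C−A): J1=6  J2=12  J3=19  J4=26  J5=27
Waiting = turnaround − burst: J1=0, J2=6, J3=12, J4=19, J5=26
Total waiting = 0 + 6 + 12 + 19 + 26 = 63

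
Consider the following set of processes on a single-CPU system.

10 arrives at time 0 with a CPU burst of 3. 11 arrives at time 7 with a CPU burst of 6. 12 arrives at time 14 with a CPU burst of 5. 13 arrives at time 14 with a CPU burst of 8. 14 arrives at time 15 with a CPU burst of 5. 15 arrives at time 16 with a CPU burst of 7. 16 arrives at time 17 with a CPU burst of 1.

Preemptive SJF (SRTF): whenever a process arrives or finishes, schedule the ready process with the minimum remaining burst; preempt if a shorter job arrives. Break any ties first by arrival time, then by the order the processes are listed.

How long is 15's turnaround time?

16

Schedule: | 10 0-3 | idle 3-7 | 11 7-13 | idle 13-14 | 12 14-17 | 16 17-18 | 12 18-20 | 14 20-25 | 15 25-32 | 13 32-40 |
Completion: 10=3  11=13  12=20  13=40  14=25  15=32  16=18
Turnaround (C−A): 10=3  11=6  12=6  13=26  14=10  15=16  16=1
Turnaround(15) = completion − arrival = 32 − 16 = 16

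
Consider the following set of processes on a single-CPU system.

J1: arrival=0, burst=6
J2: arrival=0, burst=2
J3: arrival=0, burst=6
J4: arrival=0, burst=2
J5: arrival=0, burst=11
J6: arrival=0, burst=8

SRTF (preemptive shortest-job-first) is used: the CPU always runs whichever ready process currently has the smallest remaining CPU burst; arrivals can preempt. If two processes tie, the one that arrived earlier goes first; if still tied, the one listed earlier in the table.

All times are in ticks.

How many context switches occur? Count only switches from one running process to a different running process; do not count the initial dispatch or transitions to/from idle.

5

Timeline: | J2 0-2 | J4 2-4 | J1 4-10 | J3 10-16 | J6 16-24 | J5 24-35 |
Completion: J1=10  J2=2  J3=16  J4=4  J5=35  J6=24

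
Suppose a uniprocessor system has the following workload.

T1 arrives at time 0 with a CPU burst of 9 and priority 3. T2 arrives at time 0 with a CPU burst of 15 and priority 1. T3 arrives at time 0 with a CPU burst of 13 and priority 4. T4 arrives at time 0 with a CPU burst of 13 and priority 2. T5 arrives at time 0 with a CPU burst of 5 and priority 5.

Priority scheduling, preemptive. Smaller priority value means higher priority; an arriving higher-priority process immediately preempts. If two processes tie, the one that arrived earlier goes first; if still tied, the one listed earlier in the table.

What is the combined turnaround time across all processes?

185

Gantt: | T2 0-15 | T4 15-28 | T1 28-37 | T3 37-50 | T5 50-55 |
Completion: T1=37  T2=15  T3=50  T4=28  T5=55
Turnaround (C−A): T1=37  T2=15  T3=50  T4=28  T5=55
Turnaround = completion − arrival: T1=37, T2=15, T3=50, T4=28, T5=55
Total turnaround = 37 + 15 + 50 + 28 + 55 = 185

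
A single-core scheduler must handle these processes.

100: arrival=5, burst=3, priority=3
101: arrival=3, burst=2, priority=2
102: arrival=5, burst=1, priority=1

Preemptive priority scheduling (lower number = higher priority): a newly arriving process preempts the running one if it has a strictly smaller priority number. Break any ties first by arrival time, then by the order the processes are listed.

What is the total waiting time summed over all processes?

1

Gantt: | idle 0-3 | 101 3-5 | 102 5-6 | 100 6-9 |
Completion: 100=9  101=5  102=6
Turnaround (C−A): 100=4  101=2  102=1
Waiting = turnaround − burst: 100=1, 101=0, 102=0
Total waiting = 1 + 0 + 0 = 1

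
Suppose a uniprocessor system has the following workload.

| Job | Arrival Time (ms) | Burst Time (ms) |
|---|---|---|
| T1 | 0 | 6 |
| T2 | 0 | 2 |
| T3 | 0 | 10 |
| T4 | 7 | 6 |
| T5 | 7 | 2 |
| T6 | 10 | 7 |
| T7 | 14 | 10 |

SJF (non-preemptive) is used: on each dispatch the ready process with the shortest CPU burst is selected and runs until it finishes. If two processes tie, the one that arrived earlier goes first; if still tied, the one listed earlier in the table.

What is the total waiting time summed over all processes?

54

Timeline: | T2 0-2 | T1 2-8 | T5 8-10 | T4 10-16 | T6 16-23 | T3 23-33 | T7 33-43 |
Completion: T1=8  T2=2  T3=33  T4=16  T5=10  T6=23  T7=43
Turnaround (C−A): T1=8  T2=2  T3=33  T4=9  T5=3  T6=13  T7=29
Waiting = turnaround − burst: T1=2, T2=0, T3=23, T4=3, T5=1, T6=6, T7=19
Total waiting = 2 + 0 + 23 + 3 + 1 + 6 + 19 = 54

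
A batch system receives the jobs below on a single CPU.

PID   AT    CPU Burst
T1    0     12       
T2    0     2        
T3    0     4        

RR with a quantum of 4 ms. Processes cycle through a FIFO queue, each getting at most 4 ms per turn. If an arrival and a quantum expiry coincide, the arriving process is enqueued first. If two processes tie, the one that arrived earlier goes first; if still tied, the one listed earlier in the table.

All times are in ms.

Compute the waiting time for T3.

Schedule: | T1 0-4 | T2 4-6 | T3 6-10 | T1 10-18 |
Completion: T1=18  T2=6  T3=10
Turnaround (C−A): T1=18  T2=6  T3=10
Waiting(T3) = turnaround − burst = 10 − 4 = 6

6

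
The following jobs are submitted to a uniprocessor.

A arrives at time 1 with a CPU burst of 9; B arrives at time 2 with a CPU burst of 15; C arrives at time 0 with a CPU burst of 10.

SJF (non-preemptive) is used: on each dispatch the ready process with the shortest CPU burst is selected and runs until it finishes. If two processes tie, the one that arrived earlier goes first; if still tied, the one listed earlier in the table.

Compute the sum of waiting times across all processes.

26

Timeline: | C 0-10 | A 10-19 | B 19-34 |
Completion: A=19  B=34  C=10
Turnaround (C−A): A=18  B=32  C=10
Waiting = turnaround − burst: A=9, B=17, C=0
Total waiting = 9 + 17 + 0 = 26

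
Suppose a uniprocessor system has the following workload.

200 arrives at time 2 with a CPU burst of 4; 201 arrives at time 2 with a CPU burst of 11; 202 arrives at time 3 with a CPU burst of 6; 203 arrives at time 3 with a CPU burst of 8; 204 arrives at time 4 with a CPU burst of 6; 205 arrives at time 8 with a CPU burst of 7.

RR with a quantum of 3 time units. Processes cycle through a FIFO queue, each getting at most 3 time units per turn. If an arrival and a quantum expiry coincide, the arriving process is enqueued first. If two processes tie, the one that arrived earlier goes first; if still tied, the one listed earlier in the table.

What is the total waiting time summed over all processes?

141

Timeline: | idle 0-2 | 200 2-5 | 201 5-8 | 202 8-11 | 203 11-14 | 204 14-17 | 200 17-18 | 205 18-21 | 201 21-24 | 202 24-27 | 203 27-30 | 204 30-33 | 205 33-36 | 201 36-39 | 203 39-41 | 205 41-42 | 201 42-44 |
Completion: 200=18  201=44  202=27  203=41  204=33  205=42
Waiting = turnaround − burst: 200=12, 201=31, 202=18, 203=30, 204=23, 205=27
Total waiting = 12 + 31 + 18 + 30 + 23 + 27 = 141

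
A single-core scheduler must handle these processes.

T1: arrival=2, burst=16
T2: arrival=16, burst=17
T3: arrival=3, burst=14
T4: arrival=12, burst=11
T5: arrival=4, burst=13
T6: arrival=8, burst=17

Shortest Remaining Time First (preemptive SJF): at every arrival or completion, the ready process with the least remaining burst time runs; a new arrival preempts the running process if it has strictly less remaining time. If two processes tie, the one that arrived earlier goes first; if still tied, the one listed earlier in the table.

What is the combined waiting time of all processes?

172

Schedule: | idle 0-2 | T1 2-3 | T3 3-17 | T4 17-28 | T5 28-41 | T1 41-56 | T6 56-73 | T2 73-90 |
Completion: T1=56  T2=90  T3=17  T4=28  T5=41  T6=73
Waiting = turnaround − burst: T1=38, T2=57, T3=0, T4=5, T5=24, T6=48
Total waiting = 38 + 57 + 0 + 5 + 24 + 48 = 172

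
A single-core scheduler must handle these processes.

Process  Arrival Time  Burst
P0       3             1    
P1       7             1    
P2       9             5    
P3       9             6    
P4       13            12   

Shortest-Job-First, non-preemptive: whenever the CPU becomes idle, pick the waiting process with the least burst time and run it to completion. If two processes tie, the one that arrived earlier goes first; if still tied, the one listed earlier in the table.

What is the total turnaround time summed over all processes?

37

Timeline: | idle 0-3 | P0 3-4 | idle 4-7 | P1 7-8 | idle 8-9 | P2 9-14 | P3 14-20 | P4 20-32 |
Completion: P0=4  P1=8  P2=14  P3=20  P4=32
Turnaround (C−A): P0=1  P1=1  P2=5  P3=11  P4=19
Turnaround = completion − arrival: P0=1, P1=1, P2=5, P3=11, P4=19
Total turnaround = 1 + 1 + 5 + 11 + 19 = 37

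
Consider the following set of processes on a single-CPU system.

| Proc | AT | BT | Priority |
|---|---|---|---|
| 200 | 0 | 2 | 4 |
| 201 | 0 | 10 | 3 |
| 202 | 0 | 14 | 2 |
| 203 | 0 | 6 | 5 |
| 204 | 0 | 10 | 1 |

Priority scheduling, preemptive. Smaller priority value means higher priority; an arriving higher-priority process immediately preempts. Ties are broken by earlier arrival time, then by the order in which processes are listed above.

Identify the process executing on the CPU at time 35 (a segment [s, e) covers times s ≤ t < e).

Schedule: | 204 0-10 | 202 10-24 | 201 24-34 | 200 34-36 | 203 36-42 |
Completion: 200=36  201=34  202=24  203=42  204=10
Turnaround (C−A): 200=36  201=34  202=24  203=42  204=10

200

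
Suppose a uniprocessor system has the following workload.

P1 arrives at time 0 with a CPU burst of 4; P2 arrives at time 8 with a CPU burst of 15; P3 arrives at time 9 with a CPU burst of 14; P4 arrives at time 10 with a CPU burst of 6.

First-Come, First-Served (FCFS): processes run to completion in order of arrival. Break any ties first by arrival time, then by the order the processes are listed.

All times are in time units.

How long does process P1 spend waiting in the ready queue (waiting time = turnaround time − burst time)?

0

Schedule: | P1 0-4 | idle 4-8 | P2 8-23 | P3 23-37 | P4 37-43 |
Completion: P1=4  P2=23  P3=37  P4=43
Turnaround (C−A): P1=4  P2=15  P3=28  P4=33
Waiting(P1) = turnaround − burst = 4 − 4 = 0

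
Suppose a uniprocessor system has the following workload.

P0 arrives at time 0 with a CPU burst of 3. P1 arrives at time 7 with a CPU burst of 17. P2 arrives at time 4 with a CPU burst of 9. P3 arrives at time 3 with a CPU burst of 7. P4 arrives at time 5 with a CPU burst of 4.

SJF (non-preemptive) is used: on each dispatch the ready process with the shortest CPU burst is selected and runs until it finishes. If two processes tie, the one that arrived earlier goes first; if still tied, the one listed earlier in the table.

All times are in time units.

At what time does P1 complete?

Schedule: | P0 0-3 | P3 3-10 | P4 10-14 | P2 14-23 | P1 23-40 |
Completion: P0=3  P1=40  P2=23  P3=10  P4=14

40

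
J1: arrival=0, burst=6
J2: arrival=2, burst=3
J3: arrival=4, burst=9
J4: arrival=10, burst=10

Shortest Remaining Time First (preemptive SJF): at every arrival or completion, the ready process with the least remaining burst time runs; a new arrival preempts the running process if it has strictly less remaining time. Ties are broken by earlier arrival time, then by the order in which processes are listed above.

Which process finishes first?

J2

Gantt: | J1 0-2 | J2 2-5 | J1 5-9 | J3 9-18 | J4 18-28 |
Completion: J1=9  J2=5  J3=18  J4=28
Finish order: J2 → J1 → J3 → J4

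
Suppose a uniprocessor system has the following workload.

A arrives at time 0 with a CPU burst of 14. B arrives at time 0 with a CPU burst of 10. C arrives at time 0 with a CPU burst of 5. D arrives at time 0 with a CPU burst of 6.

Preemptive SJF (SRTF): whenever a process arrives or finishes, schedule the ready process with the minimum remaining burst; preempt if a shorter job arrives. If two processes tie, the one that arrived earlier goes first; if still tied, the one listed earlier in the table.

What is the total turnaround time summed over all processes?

Schedule: | C 0-5 | D 5-11 | B 11-21 | A 21-35 |
Completion: A=35  B=21  C=5  D=11
Turnaround = completion − arrival: A=35, B=21, C=5, D=11
Total turnaround = 35 + 21 + 5 + 11 = 72

72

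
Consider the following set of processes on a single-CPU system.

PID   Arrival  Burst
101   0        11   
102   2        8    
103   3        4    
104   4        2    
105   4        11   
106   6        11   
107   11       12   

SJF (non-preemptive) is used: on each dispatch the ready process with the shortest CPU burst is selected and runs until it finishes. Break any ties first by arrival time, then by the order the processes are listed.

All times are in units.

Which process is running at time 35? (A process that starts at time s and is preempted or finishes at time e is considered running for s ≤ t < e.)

Timeline: | 101 0-11 | 104 11-13 | 103 13-17 | 102 17-25 | 105 25-36 | 106 36-47 | 107 47-59 |
Completion: 101=11  102=25  103=17  104=13  105=36  106=47  107=59
Turnaround (C−A): 101=11  102=23  103=14  104=9  105=32  106=41  107=48

105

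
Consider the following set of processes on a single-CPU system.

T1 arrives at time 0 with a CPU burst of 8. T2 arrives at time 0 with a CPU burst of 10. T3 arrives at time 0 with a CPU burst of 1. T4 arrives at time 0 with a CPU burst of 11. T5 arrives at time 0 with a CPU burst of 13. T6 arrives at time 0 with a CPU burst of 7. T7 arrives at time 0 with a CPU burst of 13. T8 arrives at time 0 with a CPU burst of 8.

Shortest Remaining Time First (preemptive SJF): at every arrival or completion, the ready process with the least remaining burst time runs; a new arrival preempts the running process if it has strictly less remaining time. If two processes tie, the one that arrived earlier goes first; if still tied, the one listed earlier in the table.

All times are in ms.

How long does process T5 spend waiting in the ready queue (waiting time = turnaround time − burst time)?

Schedule: | T3 0-1 | T6 1-8 | T1 8-16 | T8 16-24 | T2 24-34 | T4 34-45 | T5 45-58 | T7 58-71 |
Completion: T1=16  T2=34  T3=1  T4=45  T5=58  T6=8  T7=71  T8=24
Waiting(T5) = turnaround − burst = 58 − 13 = 45

45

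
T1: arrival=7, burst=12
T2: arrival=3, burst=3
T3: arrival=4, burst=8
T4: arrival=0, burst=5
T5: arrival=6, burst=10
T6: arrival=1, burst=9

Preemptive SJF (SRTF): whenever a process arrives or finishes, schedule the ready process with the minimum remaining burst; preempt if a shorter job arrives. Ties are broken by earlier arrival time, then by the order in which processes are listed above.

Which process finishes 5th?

T5

Gantt: | T4 0-5 | T2 5-8 | T3 8-16 | T6 16-25 | T5 25-35 | T1 35-47 |
Completion: T1=47  T2=8  T3=16  T4=5  T5=35  T6=25
Turnaround (C−A): T1=40  T2=5  T3=12  T4=5  T5=29  T6=24
Finish order: T4 → T2 → T3 → T6 → T5 → T1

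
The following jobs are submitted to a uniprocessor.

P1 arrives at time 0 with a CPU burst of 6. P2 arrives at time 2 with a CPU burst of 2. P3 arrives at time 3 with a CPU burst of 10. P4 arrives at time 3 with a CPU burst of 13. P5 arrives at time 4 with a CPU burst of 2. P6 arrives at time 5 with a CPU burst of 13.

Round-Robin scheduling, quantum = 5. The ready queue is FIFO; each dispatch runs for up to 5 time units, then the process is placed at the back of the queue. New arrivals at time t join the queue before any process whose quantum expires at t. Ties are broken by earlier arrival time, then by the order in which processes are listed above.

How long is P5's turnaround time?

15

Schedule: | P1 0-5 | P2 5-7 | P3 7-12 | P4 12-17 | P5 17-19 | P6 19-24 | P1 24-25 | P3 25-30 | P4 30-35 | P6 35-40 | P4 40-43 | P6 43-46 |
Completion: P1=25  P2=7  P3=30  P4=43  P5=19  P6=46
Turnaround(P5) = completion − arrival = 19 − 4 = 15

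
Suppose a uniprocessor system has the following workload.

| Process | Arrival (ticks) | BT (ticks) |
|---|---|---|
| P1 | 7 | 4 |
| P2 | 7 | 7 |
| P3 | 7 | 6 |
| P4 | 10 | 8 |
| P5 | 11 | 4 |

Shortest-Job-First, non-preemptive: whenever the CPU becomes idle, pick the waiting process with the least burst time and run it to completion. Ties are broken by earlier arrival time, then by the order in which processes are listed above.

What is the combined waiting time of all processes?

Schedule: | idle 0-7 | P1 7-11 | P5 11-15 | P3 15-21 | P2 21-28 | P4 28-36 |
Completion: P1=11  P2=28  P3=21  P4=36  P5=15
Turnaround (C−A): P1=4  P2=21  P3=14  P4=26  P5=4
Waiting = turnaround − burst: P1=0, P2=14, P3=8, P4=18, P5=0
Total waiting = 0 + 14 + 8 + 18 + 0 = 40

40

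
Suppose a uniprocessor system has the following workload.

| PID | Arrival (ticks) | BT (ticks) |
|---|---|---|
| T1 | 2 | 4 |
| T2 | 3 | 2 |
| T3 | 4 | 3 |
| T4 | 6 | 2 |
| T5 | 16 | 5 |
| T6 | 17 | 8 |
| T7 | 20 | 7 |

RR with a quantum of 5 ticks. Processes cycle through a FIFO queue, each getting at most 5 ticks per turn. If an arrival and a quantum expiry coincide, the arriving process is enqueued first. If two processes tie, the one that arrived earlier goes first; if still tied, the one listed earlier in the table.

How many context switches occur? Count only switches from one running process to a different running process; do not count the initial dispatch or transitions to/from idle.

7

Timeline: | idle 0-2 | T1 2-6 | T2 6-8 | T3 8-11 | T4 11-13 | idle 13-16 | T5 16-21 | T6 21-26 | T7 26-31 | T6 31-34 | T7 34-36 |
Completion: T1=6  T2=8  T3=11  T4=13  T5=21  T6=34  T7=36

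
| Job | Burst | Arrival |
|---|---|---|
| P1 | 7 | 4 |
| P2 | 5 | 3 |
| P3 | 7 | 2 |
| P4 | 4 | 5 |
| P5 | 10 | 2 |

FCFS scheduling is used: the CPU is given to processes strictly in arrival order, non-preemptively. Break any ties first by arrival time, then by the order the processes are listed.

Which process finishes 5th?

P4

Gantt: | idle 0-2 | P3 2-9 | P5 9-19 | P2 19-24 | P1 24-31 | P4 31-35 |
Completion: P1=31  P2=24  P3=9  P4=35  P5=19
Finish order: P3 → P5 → P2 → P1 → P4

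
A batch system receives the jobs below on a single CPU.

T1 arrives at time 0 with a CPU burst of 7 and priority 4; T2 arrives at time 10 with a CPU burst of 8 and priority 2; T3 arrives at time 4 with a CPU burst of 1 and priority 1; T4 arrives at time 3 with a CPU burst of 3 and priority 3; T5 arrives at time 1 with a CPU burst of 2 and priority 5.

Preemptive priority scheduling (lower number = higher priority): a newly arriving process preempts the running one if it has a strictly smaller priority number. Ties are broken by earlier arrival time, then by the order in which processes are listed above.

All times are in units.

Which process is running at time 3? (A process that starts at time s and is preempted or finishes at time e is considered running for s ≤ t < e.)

Schedule: | T1 0-3 | T4 3-4 | T3 4-5 | T4 5-7 | T1 7-10 | T2 10-18 | T1 18-19 | T5 19-21 |
Completion: T1=19  T2=18  T3=5  T4=7  T5=21

T4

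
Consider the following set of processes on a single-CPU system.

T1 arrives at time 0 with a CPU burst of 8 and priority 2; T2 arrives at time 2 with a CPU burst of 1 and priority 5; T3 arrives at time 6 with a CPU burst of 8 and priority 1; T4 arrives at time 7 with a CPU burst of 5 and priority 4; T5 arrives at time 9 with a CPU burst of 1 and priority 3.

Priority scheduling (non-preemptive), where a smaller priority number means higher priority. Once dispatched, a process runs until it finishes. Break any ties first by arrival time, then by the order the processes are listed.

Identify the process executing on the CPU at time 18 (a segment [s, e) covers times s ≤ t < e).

Gantt: | T1 0-8 | T3 8-16 | T5 16-17 | T4 17-22 | T2 22-23 |
Completion: T1=8  T2=23  T3=16  T4=22  T5=17

T4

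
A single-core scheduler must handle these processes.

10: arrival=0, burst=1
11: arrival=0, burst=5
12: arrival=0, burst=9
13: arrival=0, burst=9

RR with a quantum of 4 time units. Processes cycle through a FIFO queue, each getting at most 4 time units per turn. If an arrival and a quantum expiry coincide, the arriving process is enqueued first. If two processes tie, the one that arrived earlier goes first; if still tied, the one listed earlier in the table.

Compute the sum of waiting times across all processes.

38

Timeline: | 10 0-1 | 11 1-5 | 12 5-9 | 13 9-13 | 11 13-14 | 12 14-18 | 13 18-22 | 12 22-23 | 13 23-24 |
Completion: 10=1  11=14  12=23  13=24
Turnaround (C−A): 10=1  11=14  12=23  13=24
Waiting = turnaround − burst: 10=0, 11=9, 12=14, 13=15
Total waiting = 0 + 9 + 14 + 15 = 38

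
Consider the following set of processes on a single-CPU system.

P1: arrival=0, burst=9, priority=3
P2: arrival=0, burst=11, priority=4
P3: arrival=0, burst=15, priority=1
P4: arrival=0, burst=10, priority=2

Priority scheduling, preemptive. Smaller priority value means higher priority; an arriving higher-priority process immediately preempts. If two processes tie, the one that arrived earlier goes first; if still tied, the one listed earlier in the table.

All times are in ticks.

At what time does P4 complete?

25

Timeline: | P3 0-15 | P4 15-25 | P1 25-34 | P2 34-45 |
Completion: P1=34  P2=45  P3=15  P4=25
Turnaround (C−A): P1=34  P2=45  P3=15  P4=25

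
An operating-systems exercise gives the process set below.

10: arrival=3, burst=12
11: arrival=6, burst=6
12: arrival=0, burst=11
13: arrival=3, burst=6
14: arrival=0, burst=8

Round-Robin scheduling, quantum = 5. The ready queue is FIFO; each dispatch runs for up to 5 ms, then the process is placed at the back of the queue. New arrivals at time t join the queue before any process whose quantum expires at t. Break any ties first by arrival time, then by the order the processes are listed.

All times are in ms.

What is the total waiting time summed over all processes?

Gantt: | 12 0-5 | 14 5-10 | 10 10-15 | 13 15-20 | 12 20-25 | 11 25-30 | 14 30-33 | 10 33-38 | 13 38-39 | 12 39-40 | 11 40-41 | 10 41-43 |
Completion: 10=43  11=41  12=40  13=39  14=33
Turnaround (C−A): 10=40  11=35  12=40  13=36  14=33
Waiting = turnaround − burst: 10=28, 11=29, 12=29, 13=30, 14=25
Total waiting = 28 + 29 + 29 + 30 + 25 = 141

141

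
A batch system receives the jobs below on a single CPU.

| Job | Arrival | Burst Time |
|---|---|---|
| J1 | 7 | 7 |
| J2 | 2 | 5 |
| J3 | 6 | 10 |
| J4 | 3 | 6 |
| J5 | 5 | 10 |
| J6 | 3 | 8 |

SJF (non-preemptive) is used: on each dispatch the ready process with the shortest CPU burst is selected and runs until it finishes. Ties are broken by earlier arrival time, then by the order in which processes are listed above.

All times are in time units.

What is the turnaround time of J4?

10

Schedule: | idle 0-2 | J2 2-7 | J4 7-13 | J1 13-20 | J6 20-28 | J5 28-38 | J3 38-48 |
Completion: J1=20  J2=7  J3=48  J4=13  J5=38  J6=28
Turnaround(J4) = completion − arrival = 13 − 3 = 10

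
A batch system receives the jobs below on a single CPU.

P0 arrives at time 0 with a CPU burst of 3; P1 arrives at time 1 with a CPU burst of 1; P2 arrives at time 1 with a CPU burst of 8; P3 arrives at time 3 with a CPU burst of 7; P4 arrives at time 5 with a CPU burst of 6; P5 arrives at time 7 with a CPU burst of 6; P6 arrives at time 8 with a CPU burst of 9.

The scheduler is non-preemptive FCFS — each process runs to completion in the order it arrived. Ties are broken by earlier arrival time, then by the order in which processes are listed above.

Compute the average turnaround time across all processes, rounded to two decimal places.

15.57

Schedule: | P0 0-3 | P1 3-4 | P2 4-12 | P3 12-19 | P4 19-25 | P5 25-31 | P6 31-40 |
Completion: P0=3  P1=4  P2=12  P3=19  P4=25  P5=31  P6=40
Turnaround times: P0=3, P1=3, P2=11, P3=16, P4=20, P5=24, P6=32
Average turnaround = (3+3+11+16+20+24+32) / 7 = 109/7 = 15.57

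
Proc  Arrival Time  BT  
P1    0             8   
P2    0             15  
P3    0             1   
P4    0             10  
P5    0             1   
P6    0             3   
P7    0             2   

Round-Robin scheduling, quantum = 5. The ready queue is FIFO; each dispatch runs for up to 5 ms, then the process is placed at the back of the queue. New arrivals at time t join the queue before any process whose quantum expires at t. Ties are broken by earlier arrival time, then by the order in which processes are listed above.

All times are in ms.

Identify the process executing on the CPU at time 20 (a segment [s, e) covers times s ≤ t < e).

Timeline: | P1 0-5 | P2 5-10 | P3 10-11 | P4 11-16 | P5 16-17 | P6 17-20 | P7 20-22 | P1 22-25 | P2 25-30 | P4 30-35 | P2 35-40 |
Completion: P1=25  P2=40  P3=11  P4=35  P5=17  P6=20  P7=22

P7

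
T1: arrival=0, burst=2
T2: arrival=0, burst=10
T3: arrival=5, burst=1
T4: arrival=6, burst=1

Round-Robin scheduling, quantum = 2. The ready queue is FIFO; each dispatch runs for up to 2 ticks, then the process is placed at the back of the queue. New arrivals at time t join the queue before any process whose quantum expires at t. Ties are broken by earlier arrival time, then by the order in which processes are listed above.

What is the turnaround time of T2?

14

Schedule: | T1 0-2 | T2 2-6 | T3 6-7 | T4 7-8 | T2 8-14 |
Completion: T1=2  T2=14  T3=7  T4=8
Turnaround (C−A): T1=2  T2=14  T3=2  T4=2
Turnaround(T2) = completion − arrival = 14 − 0 = 14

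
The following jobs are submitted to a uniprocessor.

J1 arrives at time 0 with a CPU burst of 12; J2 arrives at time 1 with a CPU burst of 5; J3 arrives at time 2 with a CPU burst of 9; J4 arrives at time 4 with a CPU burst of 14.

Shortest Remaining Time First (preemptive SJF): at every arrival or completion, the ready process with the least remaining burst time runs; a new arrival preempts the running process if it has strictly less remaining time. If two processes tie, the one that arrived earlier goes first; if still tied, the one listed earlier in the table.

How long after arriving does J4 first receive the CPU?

Schedule: | J1 0-1 | J2 1-6 | J3 6-15 | J1 15-26 | J4 26-40 |
Completion: J1=26  J2=6  J3=15  J4=40
Turnaround (C−A): J1=26  J2=5  J3=13  J4=36
Response(J4) = first start − arrival = 26 − 4 = 22

22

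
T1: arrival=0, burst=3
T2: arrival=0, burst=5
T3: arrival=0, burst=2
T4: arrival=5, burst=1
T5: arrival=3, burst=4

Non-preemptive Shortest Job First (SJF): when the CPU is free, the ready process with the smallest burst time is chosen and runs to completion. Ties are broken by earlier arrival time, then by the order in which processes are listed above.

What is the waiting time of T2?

Gantt: | T3 0-2 | T1 2-5 | T4 5-6 | T5 6-10 | T2 10-15 |
Completion: T1=5  T2=15  T3=2  T4=6  T5=10
Turnaround (C−A): T1=5  T2=15  T3=2  T4=1  T5=7
Waiting(T2) = turnaround − burst = 15 − 5 = 10

10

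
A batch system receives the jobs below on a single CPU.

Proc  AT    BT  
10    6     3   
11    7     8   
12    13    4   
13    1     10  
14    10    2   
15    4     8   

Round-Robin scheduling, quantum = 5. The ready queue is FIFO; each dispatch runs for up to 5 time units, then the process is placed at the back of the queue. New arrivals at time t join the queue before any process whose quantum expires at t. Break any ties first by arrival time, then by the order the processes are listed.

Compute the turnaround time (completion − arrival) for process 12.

20

Gantt: | idle 0-1 | 13 1-6 | 15 6-11 | 10 11-14 | 13 14-19 | 11 19-24 | 14 24-26 | 15 26-29 | 12 29-33 | 11 33-36 |
Completion: 10=14  11=36  12=33  13=19  14=26  15=29
Turnaround (C−A): 10=8  11=29  12=20  13=18  14=16  15=25
Turnaround(12) = completion − arrival = 33 − 13 = 20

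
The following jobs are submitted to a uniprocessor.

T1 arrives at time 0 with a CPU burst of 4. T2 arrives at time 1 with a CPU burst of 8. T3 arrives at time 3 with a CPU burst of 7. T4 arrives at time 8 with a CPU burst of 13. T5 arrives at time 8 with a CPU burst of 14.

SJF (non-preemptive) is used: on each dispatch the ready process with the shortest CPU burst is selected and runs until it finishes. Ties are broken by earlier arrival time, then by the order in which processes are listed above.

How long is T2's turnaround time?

Schedule: | T1 0-4 | T3 4-11 | T2 11-19 | T4 19-32 | T5 32-46 |
Completion: T1=4  T2=19  T3=11  T4=32  T5=46
Turnaround (C−A): T1=4  T2=18  T3=8  T4=24  T5=38
Turnaround(T2) = completion − arrival = 19 − 1 = 18

18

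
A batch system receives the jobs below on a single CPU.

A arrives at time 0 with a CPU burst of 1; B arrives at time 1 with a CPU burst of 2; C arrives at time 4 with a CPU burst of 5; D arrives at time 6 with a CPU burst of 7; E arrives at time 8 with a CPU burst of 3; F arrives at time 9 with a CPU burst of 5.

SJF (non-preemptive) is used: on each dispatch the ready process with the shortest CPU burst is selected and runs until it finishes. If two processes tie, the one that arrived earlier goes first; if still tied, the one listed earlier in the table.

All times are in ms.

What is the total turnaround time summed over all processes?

38

Gantt: | A 0-1 | B 1-3 | idle 3-4 | C 4-9 | E 9-12 | F 12-17 | D 17-24 |
Completion: A=1  B=3  C=9  D=24  E=12  F=17
Turnaround = completion − arrival: A=1, B=2, C=5, D=18, E=4, F=8
Total turnaround = 1 + 2 + 5 + 18 + 4 + 8 = 38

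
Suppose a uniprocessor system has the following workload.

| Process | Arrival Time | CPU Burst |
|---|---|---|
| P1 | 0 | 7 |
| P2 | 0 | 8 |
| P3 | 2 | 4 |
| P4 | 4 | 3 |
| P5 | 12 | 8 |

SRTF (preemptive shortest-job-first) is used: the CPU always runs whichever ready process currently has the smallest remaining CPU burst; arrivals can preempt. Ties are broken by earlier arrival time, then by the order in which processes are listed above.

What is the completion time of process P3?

6

Schedule: | P1 0-2 | P3 2-6 | P4 6-9 | P1 9-14 | P2 14-22 | P5 22-30 |
Completion: P1=14  P2=22  P3=6  P4=9  P5=30
Turnaround (C−A): P1=14  P2=22  P3=4  P4=5  P5=18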